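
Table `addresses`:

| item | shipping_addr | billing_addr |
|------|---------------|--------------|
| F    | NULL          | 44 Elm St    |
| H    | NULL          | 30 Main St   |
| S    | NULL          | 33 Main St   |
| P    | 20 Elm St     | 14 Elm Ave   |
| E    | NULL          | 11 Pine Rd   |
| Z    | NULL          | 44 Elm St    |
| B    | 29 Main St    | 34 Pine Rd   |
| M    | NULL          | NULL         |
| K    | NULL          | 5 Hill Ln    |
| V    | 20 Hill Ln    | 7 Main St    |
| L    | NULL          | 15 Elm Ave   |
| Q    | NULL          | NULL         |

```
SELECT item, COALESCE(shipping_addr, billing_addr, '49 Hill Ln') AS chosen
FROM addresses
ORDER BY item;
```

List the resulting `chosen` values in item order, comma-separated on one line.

29 Main St, 11 Pine Rd, 44 Elm St, 30 Main St, 5 Hill Ln, 15 Elm Ave, 49 Hill Ln, 20 Elm St, 49 Hill Ln, 33 Main St, 20 Hill Ln, 44 Elm St

item=B: shipping_addr=29 Main St → 29 Main St
item=E: shipping_addr=NULL, billing_addr=11 Pine Rd → 11 Pine Rd
item=F: shipping_addr=NULL, billing_addr=44 Elm St → 44 Elm St
item=H: shipping_addr=NULL, billing_addr=30 Main St → 30 Main St
item=K: shipping_addr=NULL, billing_addr=5 Hill Ln → 5 Hill Ln
item=L: shipping_addr=NULL, billing_addr=15 Elm Ave → 15 Elm Ave
item=M: shipping_addr=NULL, billing_addr=NULL, → literal 49 Hill Ln → 49 Hill Ln
item=P: shipping_addr=20 Elm St → 20 Elm St
item=Q: shipping_addr=NULL, billing_addr=NULL, → literal 49 Hill Ln → 49 Hill Ln
item=S: shipping_addr=NULL, billing_addr=33 Main St → 33 Main St
item=V: shipping_addr=20 Hill Ln → 20 Hill Ln
item=Z: shipping_addr=NULL, billing_addr=44 Elm St → 44 Elm St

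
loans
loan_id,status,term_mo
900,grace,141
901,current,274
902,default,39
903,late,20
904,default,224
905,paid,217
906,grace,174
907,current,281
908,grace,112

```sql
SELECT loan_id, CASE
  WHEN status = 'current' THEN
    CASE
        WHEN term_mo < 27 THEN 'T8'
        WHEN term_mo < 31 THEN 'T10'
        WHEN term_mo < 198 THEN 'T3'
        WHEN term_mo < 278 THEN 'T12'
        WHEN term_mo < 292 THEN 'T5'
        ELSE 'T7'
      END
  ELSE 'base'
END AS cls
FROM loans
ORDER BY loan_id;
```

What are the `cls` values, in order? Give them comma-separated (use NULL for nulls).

loan_id=900: status='grace' → outer ELSE → base
loan_id=901: status='current' → inner[term_mo < 278] → T12
loan_id=902: status='default' → outer ELSE → base
loan_id=903: status='late' → outer ELSE → base
loan_id=904: status='default' → outer ELSE → base
loan_id=905: status='paid' → outer ELSE → base
loan_id=906: status='grace' → outer ELSE → base
loan_id=907: status='current' → inner[term_mo < 292] → T5
loan_id=908: status='grace' → outer ELSE → base

base, T12, base, base, base, base, base, T5, base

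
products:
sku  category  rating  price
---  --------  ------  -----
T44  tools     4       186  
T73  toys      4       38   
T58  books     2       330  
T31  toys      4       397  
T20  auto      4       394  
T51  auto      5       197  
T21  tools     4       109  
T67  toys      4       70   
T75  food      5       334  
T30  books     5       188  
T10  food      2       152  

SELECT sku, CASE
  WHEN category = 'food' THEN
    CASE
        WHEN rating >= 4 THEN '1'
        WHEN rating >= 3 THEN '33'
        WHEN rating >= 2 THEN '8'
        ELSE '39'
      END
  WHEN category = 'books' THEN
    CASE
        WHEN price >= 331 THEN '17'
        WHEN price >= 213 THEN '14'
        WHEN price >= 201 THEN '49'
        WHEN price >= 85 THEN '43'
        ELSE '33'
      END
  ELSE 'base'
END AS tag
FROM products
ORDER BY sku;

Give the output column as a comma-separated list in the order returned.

8, base, base, 43, base, base, base, 14, base, base, 1

sku=T10: category='food' → inner[rating >= 2] → 8
sku=T20: category='auto' → outer ELSE → base
sku=T21: category='tools' → outer ELSE → base
sku=T30: category='books' → inner[price >= 85] → 43
sku=T31: category='toys' → outer ELSE → base
sku=T44: category='tools' → outer ELSE → base
sku=T51: category='auto' → outer ELSE → base
sku=T58: category='books' → inner[price >= 213] → 14
sku=T67: category='toys' → outer ELSE → base
sku=T73: category='toys' → outer ELSE → base
sku=T75: category='food' → inner[rating >= 4] → 1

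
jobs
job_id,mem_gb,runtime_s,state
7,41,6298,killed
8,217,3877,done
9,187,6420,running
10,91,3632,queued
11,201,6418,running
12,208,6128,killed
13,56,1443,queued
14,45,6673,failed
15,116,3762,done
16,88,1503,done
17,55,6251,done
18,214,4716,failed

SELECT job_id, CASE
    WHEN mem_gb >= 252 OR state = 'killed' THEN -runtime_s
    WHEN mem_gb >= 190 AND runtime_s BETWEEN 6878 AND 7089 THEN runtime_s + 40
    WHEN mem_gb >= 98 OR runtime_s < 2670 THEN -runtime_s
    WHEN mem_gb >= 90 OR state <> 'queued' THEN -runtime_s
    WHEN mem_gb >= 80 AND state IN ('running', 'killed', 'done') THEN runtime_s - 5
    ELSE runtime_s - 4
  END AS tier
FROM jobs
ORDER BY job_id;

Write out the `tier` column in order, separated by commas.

-6298, -3877, -6420, -3632, -6418, -6128, -1443, -6673, -3762, -1503, -6251, -4716

job_id=7: mem_gb >= 252 OR state = 'killed' → -6298
job_id=8: mem_gb >= 98 OR runtime_s < 2670 → -3877
job_id=9: mem_gb >= 98 OR runtime_s < 2670 → -6420
job_id=10: mem_gb >= 90 OR state <> 'queued' → -3632
job_id=11: mem_gb >= 98 OR runtime_s < 2670 → -6418
job_id=12: mem_gb >= 252 OR state = 'killed' → -6128
job_id=13: mem_gb >= 98 OR runtime_s < 2670 → -1443
job_id=14: mem_gb >= 90 OR state <> 'queued' → -6673
job_id=15: mem_gb >= 98 OR runtime_s < 2670 → -3762
job_id=16: mem_gb >= 98 OR runtime_s < 2670 → -1503
job_id=17: mem_gb >= 90 OR state <> 'queued' → -6251
job_id=18: mem_gb >= 98 OR runtime_s < 2670 → -4716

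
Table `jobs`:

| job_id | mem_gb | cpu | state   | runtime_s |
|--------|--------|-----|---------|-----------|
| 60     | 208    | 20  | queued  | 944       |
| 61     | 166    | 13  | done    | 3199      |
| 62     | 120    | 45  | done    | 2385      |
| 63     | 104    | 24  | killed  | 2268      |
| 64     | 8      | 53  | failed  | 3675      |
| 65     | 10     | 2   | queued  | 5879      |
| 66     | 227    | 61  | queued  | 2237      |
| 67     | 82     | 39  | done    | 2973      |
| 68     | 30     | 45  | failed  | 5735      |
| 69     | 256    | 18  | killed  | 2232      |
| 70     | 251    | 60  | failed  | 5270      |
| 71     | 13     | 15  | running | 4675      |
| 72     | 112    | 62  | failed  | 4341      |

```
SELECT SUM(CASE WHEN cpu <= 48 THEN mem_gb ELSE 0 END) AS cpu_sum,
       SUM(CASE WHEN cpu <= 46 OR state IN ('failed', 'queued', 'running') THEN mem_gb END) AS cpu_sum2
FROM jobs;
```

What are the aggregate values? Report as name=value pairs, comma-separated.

cpu_sum=989, cpu_sum2=1587

[cpu_sum: cpu <= 48]
job_id=60: ✓ → 208
job_id=61: ✓ → 166
job_id=62: ✓ → 120
job_id=63: ✓ → 104
job_id=64: ✗
job_id=65: ✓ → 10
job_id=66: ✗
job_id=67: ✓ → 82
job_id=68: ✓ → 30
job_id=69: ✓ → 256
job_id=70: ✗
job_id=71: ✓ → 13
job_id=72: ✗
cpu_sum = 208 + 166 + 120 + 104 + 10 + 82 + 30 + 256 + 13 = 989
—
[cpu_sum2: cpu <= 46 OR state IN ('failed', 'queued', 'running')]
job_id=60: ✓ → 208
job_id=61: ✓ → 166
job_id=62: ✓ → 120
job_id=63: ✓ → 104
job_id=64: ✓ → 8
job_id=65: ✓ → 10
job_id=66: ✓ → 227
job_id=67: ✓ → 82
job_id=68: ✓ → 30
job_id=69: ✓ → 256
job_id=70: ✓ → 251
job_id=71: ✓ → 13
job_id=72: ✓ → 112
cpu_sum2 = 208 + 166 + 120 + 104 + 8 + 10 + 227 + 82 + 30 + 256 + 251 + 13 + 112 = 1587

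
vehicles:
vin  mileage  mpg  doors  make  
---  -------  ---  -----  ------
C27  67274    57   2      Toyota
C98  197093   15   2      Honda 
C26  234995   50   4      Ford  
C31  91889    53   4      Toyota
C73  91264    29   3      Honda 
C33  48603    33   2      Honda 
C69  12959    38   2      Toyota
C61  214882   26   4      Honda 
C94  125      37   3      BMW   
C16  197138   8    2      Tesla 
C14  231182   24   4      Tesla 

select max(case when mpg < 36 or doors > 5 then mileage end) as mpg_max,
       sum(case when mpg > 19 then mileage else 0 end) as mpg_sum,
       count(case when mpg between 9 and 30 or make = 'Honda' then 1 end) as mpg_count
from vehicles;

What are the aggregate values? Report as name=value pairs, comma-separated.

[mpg_max: mpg < 36 or doors > 5]
vin=C27: ✗
vin=C98: ✓ → 197093
vin=C26: ✗
vin=C31: ✗
vin=C73: ✓ → 91264
vin=C33: ✓ → 48603
vin=C69: ✗
vin=C61: ✓ → 214882
vin=C94: ✗
vin=C16: ✓ → 197138
vin=C14: ✓ → 231182
mpg_max = MAX(197093, 91264, 48603, 214882, 197138, 231182) = 231182
—
[mpg_sum: mpg > 19]
vin=C27: ✓ → 67274
vin=C98: ✗
vin=C26: ✓ → 234995
vin=C31: ✓ → 91889
vin=C73: ✓ → 91264
vin=C33: ✓ → 48603
vin=C69: ✓ → 12959
vin=C61: ✓ → 214882
vin=C94: ✓ → 125
vin=C16: ✗
vin=C14: ✓ → 231182
mpg_sum = 67274 + 234995 + 91889 + 91264 + 48603 + 12959 + 214882 + 125 + 231182 = 993173
—
[mpg_count: mpg between 9 and 30 or make = 'Honda']
vin=C27: ✗
vin=C98: ✓ → 1
vin=C26: ✗
vin=C31: ✗
vin=C73: ✓ → 1
vin=C33: ✓ → 1
vin=C69: ✗
vin=C61: ✓ → 1
vin=C94: ✗
vin=C16: ✗
vin=C14: ✓ → 1
mpg_count = COUNT(1, 1, 1, 1, 1) = 5

mpg_max=231182, mpg_sum=993173, mpg_count=5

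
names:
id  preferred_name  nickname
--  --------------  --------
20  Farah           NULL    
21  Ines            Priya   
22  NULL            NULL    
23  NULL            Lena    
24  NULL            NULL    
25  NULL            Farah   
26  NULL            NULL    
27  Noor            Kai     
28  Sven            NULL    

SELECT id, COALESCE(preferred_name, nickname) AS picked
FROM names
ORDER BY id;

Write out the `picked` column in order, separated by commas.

id=20: preferred_name=Farah → Farah
id=21: preferred_name=Ines → Ines
id=22: preferred_name=NULL, nickname=NULL (all NULL) → NULL
id=23: preferred_name=NULL, nickname=Lena → Lena
id=24: preferred_name=NULL, nickname=NULL (all NULL) → NULL
id=25: preferred_name=NULL, nickname=Farah → Farah
id=26: preferred_name=NULL, nickname=NULL (all NULL) → NULL
id=27: preferred_name=Noor → Noor
id=28: preferred_name=Sven → Sven

Farah, Ines, NULL, Lena, NULL, Farah, NULL, Noor, Sven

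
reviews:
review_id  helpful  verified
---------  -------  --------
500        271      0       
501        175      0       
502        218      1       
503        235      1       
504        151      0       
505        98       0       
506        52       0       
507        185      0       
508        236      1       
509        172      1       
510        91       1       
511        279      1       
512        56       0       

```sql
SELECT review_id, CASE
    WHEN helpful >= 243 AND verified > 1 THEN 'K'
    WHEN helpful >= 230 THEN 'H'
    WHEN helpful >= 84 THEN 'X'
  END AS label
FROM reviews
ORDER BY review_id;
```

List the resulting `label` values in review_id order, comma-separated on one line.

H, X, X, H, X, X, NULL, X, H, X, X, H, NULL

review_id=500: helpful >= 230 → H
review_id=501: helpful >= 84 → X
review_id=502: helpful >= 84 → X
review_id=503: helpful >= 230 → H
review_id=504: helpful >= 84 → X
review_id=505: helpful >= 84 → X
review_id=506: (no match → NULL) → NULL
review_id=507: helpful >= 84 → X
review_id=508: helpful >= 230 → H
review_id=509: helpful >= 84 → X
review_id=510: helpful >= 84 → X
review_id=511: helpful >= 230 → H
review_id=512: (no match → NULL) → NULL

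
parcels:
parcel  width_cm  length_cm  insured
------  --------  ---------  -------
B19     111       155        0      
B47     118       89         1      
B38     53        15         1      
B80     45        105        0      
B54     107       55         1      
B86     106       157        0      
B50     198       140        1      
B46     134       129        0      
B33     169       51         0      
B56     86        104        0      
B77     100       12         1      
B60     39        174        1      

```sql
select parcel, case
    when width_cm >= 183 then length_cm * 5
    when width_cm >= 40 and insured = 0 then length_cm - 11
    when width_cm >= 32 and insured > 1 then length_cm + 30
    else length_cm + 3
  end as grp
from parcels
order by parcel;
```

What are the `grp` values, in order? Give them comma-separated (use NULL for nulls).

144, 40, 18, 118, 92, 700, 58, 93, 177, 15, 94, 146

parcel=B19: width_cm >= 40 and insured = 0 → 144
parcel=B33: width_cm >= 40 and insured = 0 → 40
parcel=B38: ELSE → 18
parcel=B46: width_cm >= 40 and insured = 0 → 118
parcel=B47: ELSE → 92
parcel=B50: width_cm >= 183 → 700
parcel=B54: ELSE → 58
parcel=B56: width_cm >= 40 and insured = 0 → 93
parcel=B60: ELSE → 177
parcel=B77: ELSE → 15
parcel=B80: width_cm >= 40 and insured = 0 → 94
parcel=B86: width_cm >= 40 and insured = 0 → 146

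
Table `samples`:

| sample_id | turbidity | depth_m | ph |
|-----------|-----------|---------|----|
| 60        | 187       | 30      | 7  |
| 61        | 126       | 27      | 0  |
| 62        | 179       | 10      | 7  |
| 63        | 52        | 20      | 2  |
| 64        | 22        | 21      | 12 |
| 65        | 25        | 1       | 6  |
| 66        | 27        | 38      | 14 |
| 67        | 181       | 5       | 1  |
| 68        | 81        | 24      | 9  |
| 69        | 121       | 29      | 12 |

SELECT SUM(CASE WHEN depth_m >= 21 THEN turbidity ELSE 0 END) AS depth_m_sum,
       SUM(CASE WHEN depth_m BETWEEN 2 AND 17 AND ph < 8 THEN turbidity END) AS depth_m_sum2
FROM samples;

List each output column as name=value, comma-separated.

depth_m_sum=564, depth_m_sum2=360

[depth_m_sum: depth_m >= 21]
sample_id=60: ✓ → 187
sample_id=61: ✓ → 126
sample_id=62: ✗
sample_id=63: ✗
sample_id=64: ✓ → 22
sample_id=65: ✗
sample_id=66: ✓ → 27
sample_id=67: ✗
sample_id=68: ✓ → 81
sample_id=69: ✓ → 121
depth_m_sum = 187 + 126 + 22 + 27 + 81 + 121 = 564
—
[depth_m_sum2: depth_m BETWEEN 2 AND 17 AND ph < 8]
sample_id=60: ✗
sample_id=61: ✗
sample_id=62: ✓ → 179
sample_id=63: ✗
sample_id=64: ✗
sample_id=65: ✗
sample_id=66: ✗
sample_id=67: ✓ → 181
sample_id=68: ✗
sample_id=69: ✗
depth_m_sum2 = 179 + 181 = 360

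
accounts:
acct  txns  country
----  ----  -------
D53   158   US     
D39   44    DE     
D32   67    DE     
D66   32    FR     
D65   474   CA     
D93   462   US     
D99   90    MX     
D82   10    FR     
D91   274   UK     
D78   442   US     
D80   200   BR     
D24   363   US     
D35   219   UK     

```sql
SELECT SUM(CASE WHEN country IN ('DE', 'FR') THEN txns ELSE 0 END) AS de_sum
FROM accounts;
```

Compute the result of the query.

153

acct=D53: ✗
acct=D39: ✓ → 44
acct=D32: ✓ → 67
acct=D66: ✓ → 32
acct=D65: ✗
acct=D93: ✗
acct=D99: ✗
acct=D82: ✓ → 10
acct=D91: ✗
acct=D78: ✗
acct=D80: ✗
acct=D24: ✗
acct=D35: ✗
de_sum = 44 + 67 + 32 + 10 = 153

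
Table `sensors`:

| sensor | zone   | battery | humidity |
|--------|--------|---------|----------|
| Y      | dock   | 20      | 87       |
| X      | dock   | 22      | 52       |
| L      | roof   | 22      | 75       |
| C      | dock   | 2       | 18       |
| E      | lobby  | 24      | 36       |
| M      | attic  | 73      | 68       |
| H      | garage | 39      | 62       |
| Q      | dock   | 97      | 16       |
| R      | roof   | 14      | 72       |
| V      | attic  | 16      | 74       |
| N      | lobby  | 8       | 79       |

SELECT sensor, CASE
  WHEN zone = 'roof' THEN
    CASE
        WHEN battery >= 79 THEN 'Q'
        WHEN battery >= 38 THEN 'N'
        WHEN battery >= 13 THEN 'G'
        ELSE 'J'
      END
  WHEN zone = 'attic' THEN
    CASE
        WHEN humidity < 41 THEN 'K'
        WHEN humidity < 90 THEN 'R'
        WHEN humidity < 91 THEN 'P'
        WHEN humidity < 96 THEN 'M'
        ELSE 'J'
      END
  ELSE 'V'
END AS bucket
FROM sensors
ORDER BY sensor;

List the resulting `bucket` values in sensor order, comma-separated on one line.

sensor=C: zone='dock' → outer ELSE → V
sensor=E: zone='lobby' → outer ELSE → V
sensor=H: zone='garage' → outer ELSE → V
sensor=L: zone='roof' → inner[battery >= 13] → G
sensor=M: zone='attic' → inner[humidity < 90] → R
sensor=N: zone='lobby' → outer ELSE → V
sensor=Q: zone='dock' → outer ELSE → V
sensor=R: zone='roof' → inner[battery >= 13] → G
sensor=V: zone='attic' → inner[humidity < 90] → R
sensor=X: zone='dock' → outer ELSE → V
sensor=Y: zone='dock' → outer ELSE → V

V, V, V, G, R, V, V, G, R, V, V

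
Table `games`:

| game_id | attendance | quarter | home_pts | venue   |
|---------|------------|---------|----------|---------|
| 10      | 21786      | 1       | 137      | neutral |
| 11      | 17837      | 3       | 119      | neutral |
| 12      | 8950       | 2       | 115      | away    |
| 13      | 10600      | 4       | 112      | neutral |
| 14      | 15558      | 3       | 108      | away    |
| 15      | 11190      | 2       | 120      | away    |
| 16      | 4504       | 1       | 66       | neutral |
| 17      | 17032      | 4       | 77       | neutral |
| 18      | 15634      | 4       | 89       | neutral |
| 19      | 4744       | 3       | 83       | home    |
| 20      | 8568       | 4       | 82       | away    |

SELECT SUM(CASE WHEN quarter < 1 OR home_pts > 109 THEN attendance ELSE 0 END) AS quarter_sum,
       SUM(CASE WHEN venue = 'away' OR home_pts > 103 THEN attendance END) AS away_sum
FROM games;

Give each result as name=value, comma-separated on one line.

quarter_sum=70363, away_sum=94489

[quarter_sum: quarter < 1 OR home_pts > 109]
game_id=10: ✓ → 21786
game_id=11: ✓ → 17837
game_id=12: ✓ → 8950
game_id=13: ✓ → 10600
game_id=14: ✗
game_id=15: ✓ → 11190
game_id=16: ✗
game_id=17: ✗
game_id=18: ✗
game_id=19: ✗
game_id=20: ✗
quarter_sum = 21786 + 17837 + 8950 + 10600 + 11190 = 70363
—
[away_sum: venue = 'away' OR home_pts > 103]
game_id=10: ✓ → 21786
game_id=11: ✓ → 17837
game_id=12: ✓ → 8950
game_id=13: ✓ → 10600
game_id=14: ✓ → 15558
game_id=15: ✓ → 11190
game_id=16: ✗
game_id=17: ✗
game_id=18: ✗
game_id=19: ✗
game_id=20: ✓ → 8568
away_sum = 21786 + 17837 + 8950 + 10600 + 15558 + 11190 + 8568 = 94489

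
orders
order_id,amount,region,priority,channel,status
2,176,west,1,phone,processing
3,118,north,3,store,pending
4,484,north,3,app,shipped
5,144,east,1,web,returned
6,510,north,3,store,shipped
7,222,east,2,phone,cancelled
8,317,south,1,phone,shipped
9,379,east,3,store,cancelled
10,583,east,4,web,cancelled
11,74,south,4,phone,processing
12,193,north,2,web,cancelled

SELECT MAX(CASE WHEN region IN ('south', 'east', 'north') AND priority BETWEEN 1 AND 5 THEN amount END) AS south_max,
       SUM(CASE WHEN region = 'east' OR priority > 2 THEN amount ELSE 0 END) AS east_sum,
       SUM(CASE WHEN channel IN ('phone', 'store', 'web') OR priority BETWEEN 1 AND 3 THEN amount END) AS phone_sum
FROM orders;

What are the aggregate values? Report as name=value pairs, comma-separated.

[south_max: region IN ('south', 'east', 'north') AND priority BETWEEN 1 AND 5]
order_id=2: ✗
order_id=3: ✓ → 118
order_id=4: ✓ → 484
order_id=5: ✓ → 144
order_id=6: ✓ → 510
order_id=7: ✓ → 222
order_id=8: ✓ → 317
order_id=9: ✓ → 379
order_id=10: ✓ → 583
order_id=11: ✓ → 74
order_id=12: ✓ → 193
south_max = MAX(118, 484, 144, 510, 222, 317, 379, 583, 74, 193) = 583
—
[east_sum: region = 'east' OR priority > 2]
order_id=2: ✗
order_id=3: ✓ → 118
order_id=4: ✓ → 484
order_id=5: ✓ → 144
order_id=6: ✓ → 510
order_id=7: ✓ → 222
order_id=8: ✗
order_id=9: ✓ → 379
order_id=10: ✓ → 583
order_id=11: ✓ → 74
order_id=12: ✗
east_sum = 118 + 484 + 144 + 510 + 222 + 379 + 583 + 74 = 2514
—
[phone_sum: channel IN ('phone', 'store', 'web') OR priority BETWEEN 1 AND 3]
order_id=2: ✓ → 176
order_id=3: ✓ → 118
order_id=4: ✓ → 484
order_id=5: ✓ → 144
order_id=6: ✓ → 510
order_id=7: ✓ → 222
order_id=8: ✓ → 317
order_id=9: ✓ → 379
order_id=10: ✓ → 583
order_id=11: ✓ → 74
order_id=12: ✓ → 193
phone_sum = 176 + 118 + 484 + 144 + 510 + 222 + 317 + 379 + 583 + 74 + 193 = 3200

south_max=583, east_sum=2514, phone_sum=3200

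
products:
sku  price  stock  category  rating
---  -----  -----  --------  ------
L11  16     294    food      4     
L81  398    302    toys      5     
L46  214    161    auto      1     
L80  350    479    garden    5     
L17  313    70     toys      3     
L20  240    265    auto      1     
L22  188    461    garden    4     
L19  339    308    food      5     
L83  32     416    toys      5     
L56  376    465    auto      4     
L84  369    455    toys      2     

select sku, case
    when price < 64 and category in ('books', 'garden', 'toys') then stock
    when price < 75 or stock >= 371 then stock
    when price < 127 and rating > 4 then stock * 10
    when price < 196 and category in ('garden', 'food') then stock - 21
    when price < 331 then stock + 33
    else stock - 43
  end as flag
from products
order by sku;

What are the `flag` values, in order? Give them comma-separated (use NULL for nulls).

294, 103, 265, 298, 461, 194, 465, 479, 259, 416, 455

sku=L11: price < 75 or stock >= 371 → 294
sku=L17: price < 331 → 103
sku=L19: ELSE → 265
sku=L20: price < 331 → 298
sku=L22: price < 75 or stock >= 371 → 461
sku=L46: price < 331 → 194
sku=L56: price < 75 or stock >= 371 → 465
sku=L80: price < 75 or stock >= 371 → 479
sku=L81: ELSE → 259
sku=L83: price < 64 and category in ('books', 'garden', 'toys') → 416
sku=L84: price < 75 or stock >= 371 → 455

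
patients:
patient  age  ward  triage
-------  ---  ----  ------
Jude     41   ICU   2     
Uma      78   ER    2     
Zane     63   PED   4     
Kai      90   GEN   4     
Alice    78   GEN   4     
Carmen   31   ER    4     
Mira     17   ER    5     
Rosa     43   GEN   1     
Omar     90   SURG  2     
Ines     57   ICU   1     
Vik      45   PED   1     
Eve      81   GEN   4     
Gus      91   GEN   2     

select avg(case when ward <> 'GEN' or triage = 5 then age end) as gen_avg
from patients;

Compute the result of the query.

patient=Jude: ✓ → 41
patient=Uma: ✓ → 78
patient=Zane: ✓ → 63
patient=Kai: ✗
patient=Alice: ✗
patient=Carmen: ✓ → 31
patient=Mira: ✓ → 17
patient=Rosa: ✗
patient=Omar: ✓ → 90
patient=Ines: ✓ → 57
patient=Vik: ✓ → 45
patient=Eve: ✗
patient=Gus: ✗
gen_avg = (41 + 78 + 63 + 31 + 17 + 90 + 57 + 45) / 8 = 52.75

52.75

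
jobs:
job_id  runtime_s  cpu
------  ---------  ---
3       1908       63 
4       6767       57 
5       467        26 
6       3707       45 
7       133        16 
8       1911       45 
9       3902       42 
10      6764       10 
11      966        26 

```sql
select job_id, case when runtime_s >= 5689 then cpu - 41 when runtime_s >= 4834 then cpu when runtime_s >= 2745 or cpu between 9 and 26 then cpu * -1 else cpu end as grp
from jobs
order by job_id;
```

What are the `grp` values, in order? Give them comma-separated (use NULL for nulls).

job_id=3: ELSE → 63
job_id=4: runtime_s >= 5689 → 16
job_id=5: runtime_s >= 2745 or cpu between 9 and 26 → -26
job_id=6: runtime_s >= 2745 or cpu between 9 and 26 → -45
job_id=7: runtime_s >= 2745 or cpu between 9 and 26 → -16
job_id=8: ELSE → 45
job_id=9: runtime_s >= 2745 or cpu between 9 and 26 → -42
job_id=10: runtime_s >= 5689 → -31
job_id=11: runtime_s >= 2745 or cpu between 9 and 26 → -26

63, 16, -26, -45, -16, 45, -42, -31, -26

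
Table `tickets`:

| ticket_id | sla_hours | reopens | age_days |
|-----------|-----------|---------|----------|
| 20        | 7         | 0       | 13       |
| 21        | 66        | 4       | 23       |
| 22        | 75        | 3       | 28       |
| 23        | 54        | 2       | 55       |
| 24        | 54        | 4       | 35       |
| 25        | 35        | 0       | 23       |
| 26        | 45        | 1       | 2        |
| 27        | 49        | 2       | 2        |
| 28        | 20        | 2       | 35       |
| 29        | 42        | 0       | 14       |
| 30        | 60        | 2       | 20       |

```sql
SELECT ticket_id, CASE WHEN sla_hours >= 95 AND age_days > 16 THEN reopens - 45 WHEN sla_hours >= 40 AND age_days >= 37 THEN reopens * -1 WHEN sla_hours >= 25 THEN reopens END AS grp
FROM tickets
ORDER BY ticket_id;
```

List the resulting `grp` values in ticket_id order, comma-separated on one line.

NULL, 4, 3, -2, 4, 0, 1, 2, NULL, 0, 2

ticket_id=20: (no match → NULL) → NULL
ticket_id=21: sla_hours >= 25 → 4
ticket_id=22: sla_hours >= 25 → 3
ticket_id=23: sla_hours >= 40 AND age_days >= 37 → -2
ticket_id=24: sla_hours >= 25 → 4
ticket_id=25: sla_hours >= 25 → 0
ticket_id=26: sla_hours >= 25 → 1
ticket_id=27: sla_hours >= 25 → 2
ticket_id=28: (no match → NULL) → NULL
ticket_id=29: sla_hours >= 25 → 0
ticket_id=30: sla_hours >= 25 → 2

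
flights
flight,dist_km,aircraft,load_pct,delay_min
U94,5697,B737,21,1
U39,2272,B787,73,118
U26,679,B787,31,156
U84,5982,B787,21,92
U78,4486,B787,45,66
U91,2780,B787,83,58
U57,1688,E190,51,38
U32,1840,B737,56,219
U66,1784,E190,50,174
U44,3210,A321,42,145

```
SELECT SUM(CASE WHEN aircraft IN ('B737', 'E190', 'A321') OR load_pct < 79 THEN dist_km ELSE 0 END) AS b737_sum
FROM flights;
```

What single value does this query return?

flight=U94: ✓ → 5697
flight=U39: ✓ → 2272
flight=U26: ✓ → 679
flight=U84: ✓ → 5982
flight=U78: ✓ → 4486
flight=U91: ✗
flight=U57: ✓ → 1688
flight=U32: ✓ → 1840
flight=U66: ✓ → 1784
flight=U44: ✓ → 3210
b737_sum = 5697 + 2272 + 679 + 5982 + 4486 + 1688 + 1840 + 1784 + 3210 = 27638

27638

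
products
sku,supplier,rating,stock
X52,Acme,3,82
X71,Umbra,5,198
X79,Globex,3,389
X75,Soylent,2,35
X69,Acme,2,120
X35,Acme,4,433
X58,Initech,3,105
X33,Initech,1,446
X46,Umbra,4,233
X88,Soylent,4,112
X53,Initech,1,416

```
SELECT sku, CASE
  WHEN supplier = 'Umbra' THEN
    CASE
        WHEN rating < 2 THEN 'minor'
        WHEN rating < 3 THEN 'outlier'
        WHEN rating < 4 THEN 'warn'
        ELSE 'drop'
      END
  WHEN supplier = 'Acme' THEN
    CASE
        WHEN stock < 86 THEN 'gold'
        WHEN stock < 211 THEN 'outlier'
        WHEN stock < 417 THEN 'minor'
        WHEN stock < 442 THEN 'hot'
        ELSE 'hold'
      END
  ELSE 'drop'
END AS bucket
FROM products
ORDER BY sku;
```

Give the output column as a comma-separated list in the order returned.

drop, hot, drop, gold, drop, drop, outlier, drop, drop, drop, drop

sku=X33: supplier='Initech' → outer ELSE → drop
sku=X35: supplier='Acme' → inner[stock < 442] → hot
sku=X46: supplier='Umbra' → inner[ELSE] → drop
sku=X52: supplier='Acme' → inner[stock < 86] → gold
sku=X53: supplier='Initech' → outer ELSE → drop
sku=X58: supplier='Initech' → outer ELSE → drop
sku=X69: supplier='Acme' → inner[stock < 211] → outlier
sku=X71: supplier='Umbra' → inner[ELSE] → drop
sku=X75: supplier='Soylent' → outer ELSE → drop
sku=X79: supplier='Globex' → outer ELSE → drop
sku=X88: supplier='Soylent' → outer ELSE → drop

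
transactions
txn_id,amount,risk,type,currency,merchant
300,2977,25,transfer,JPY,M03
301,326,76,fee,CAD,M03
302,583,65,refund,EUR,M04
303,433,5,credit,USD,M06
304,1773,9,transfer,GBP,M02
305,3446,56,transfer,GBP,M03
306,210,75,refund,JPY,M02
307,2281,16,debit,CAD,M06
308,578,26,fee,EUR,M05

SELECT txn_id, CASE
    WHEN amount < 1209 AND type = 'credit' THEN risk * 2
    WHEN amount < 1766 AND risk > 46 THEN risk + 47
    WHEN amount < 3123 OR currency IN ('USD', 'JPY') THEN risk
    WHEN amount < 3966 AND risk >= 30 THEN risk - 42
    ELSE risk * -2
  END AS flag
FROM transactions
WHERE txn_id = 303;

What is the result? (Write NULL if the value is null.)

txn_id = 303: amount=433, risk=5, type=credit, currency=USD, merchant=M06.
amount < 1209 AND type = 'credit' → true → 10

10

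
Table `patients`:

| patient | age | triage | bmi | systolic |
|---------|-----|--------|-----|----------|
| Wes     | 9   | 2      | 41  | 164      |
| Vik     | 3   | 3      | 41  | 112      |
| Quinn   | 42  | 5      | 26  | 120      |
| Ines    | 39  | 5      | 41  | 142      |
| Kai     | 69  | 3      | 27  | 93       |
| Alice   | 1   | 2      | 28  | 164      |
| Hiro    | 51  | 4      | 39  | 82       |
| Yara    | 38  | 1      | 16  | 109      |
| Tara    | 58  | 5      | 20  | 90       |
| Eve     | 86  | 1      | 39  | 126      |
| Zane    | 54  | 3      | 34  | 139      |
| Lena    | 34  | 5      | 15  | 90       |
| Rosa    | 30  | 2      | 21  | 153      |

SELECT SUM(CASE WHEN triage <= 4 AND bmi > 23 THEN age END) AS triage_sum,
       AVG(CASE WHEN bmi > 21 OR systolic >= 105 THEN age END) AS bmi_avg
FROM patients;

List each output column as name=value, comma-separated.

triage_sum=273, bmi_avg=38.3636363636

[triage_sum: triage <= 4 AND bmi > 23]
patient=Wes: ✓ → 9
patient=Vik: ✓ → 3
patient=Quinn: ✗
patient=Ines: ✗
patient=Kai: ✓ → 69
patient=Alice: ✓ → 1
patient=Hiro: ✓ → 51
patient=Yara: ✗
patient=Tara: ✗
patient=Eve: ✓ → 86
patient=Zane: ✓ → 54
patient=Lena: ✗
patient=Rosa: ✗
triage_sum = 9 + 3 + 69 + 1 + 51 + 86 + 54 = 273
—
[bmi_avg: bmi > 21 OR systolic >= 105]
patient=Wes: ✓ → 9
patient=Vik: ✓ → 3
patient=Quinn: ✓ → 42
patient=Ines: ✓ → 39
patient=Kai: ✓ → 69
patient=Alice: ✓ → 1
patient=Hiro: ✓ → 51
patient=Yara: ✓ → 38
patient=Tara: ✗
patient=Eve: ✓ → 86
patient=Zane: ✓ → 54
patient=Lena: ✗
patient=Rosa: ✓ → 30
bmi_avg = (9 + 3 + 42 + 39 + 69 + 1 + 51 + 38 + 86 + 54 + 30) / 11 = 38.3636363636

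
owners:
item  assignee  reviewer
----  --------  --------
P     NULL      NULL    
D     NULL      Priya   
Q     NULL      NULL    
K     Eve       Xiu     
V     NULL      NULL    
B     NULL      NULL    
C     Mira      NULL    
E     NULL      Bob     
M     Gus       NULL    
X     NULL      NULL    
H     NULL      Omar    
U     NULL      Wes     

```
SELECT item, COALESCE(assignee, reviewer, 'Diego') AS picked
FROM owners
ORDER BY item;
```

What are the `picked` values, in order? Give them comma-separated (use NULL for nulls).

Diego, Mira, Priya, Bob, Omar, Eve, Gus, Diego, Diego, Wes, Diego, Diego

item=B: assignee=NULL, reviewer=NULL, → literal Diego → Diego
item=C: assignee=Mira → Mira
item=D: assignee=NULL, reviewer=Priya → Priya
item=E: assignee=NULL, reviewer=Bob → Bob
item=H: assignee=NULL, reviewer=Omar → Omar
item=K: assignee=Eve → Eve
item=M: assignee=Gus → Gus
item=P: assignee=NULL, reviewer=NULL, → literal Diego → Diego
item=Q: assignee=NULL, reviewer=NULL, → literal Diego → Diego
item=U: assignee=NULL, reviewer=Wes → Wes
item=V: assignee=NULL, reviewer=NULL, → literal Diego → Diego
item=X: assignee=NULL, reviewer=NULL, → literal Diego → Diego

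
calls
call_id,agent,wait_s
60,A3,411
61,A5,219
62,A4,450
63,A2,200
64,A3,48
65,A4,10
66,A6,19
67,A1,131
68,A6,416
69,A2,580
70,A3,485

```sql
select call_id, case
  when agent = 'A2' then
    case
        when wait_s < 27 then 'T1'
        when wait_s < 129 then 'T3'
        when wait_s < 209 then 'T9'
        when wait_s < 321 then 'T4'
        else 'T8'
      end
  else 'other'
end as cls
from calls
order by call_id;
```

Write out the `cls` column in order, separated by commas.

call_id=60: agent='A3' → outer ELSE → other
call_id=61: agent='A5' → outer ELSE → other
call_id=62: agent='A4' → outer ELSE → other
call_id=63: agent='A2' → inner[wait_s < 209] → T9
call_id=64: agent='A3' → outer ELSE → other
call_id=65: agent='A4' → outer ELSE → other
call_id=66: agent='A6' → outer ELSE → other
call_id=67: agent='A1' → outer ELSE → other
call_id=68: agent='A6' → outer ELSE → other
call_id=69: agent='A2' → inner[ELSE] → T8
call_id=70: agent='A3' → outer ELSE → other

other, other, other, T9, other, other, other, other, other, T8, other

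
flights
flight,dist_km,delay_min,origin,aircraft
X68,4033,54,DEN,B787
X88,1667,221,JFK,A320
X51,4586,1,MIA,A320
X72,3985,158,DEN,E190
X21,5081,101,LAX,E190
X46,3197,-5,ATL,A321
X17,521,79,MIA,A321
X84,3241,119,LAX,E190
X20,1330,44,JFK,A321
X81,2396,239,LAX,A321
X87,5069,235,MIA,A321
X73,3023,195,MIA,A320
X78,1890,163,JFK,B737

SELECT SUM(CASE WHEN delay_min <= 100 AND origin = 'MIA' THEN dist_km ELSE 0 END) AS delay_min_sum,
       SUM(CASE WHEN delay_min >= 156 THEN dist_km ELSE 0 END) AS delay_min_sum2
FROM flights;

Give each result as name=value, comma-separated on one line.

delay_min_sum=5107, delay_min_sum2=18030

[delay_min_sum: delay_min <= 100 AND origin = 'MIA']
flight=X68: ✗
flight=X88: ✗
flight=X51: ✓ → 4586
flight=X72: ✗
flight=X21: ✗
flight=X46: ✗
flight=X17: ✓ → 521
flight=X84: ✗
flight=X20: ✗
flight=X81: ✗
flight=X87: ✗
flight=X73: ✗
flight=X78: ✗
delay_min_sum = 4586 + 521 = 5107
—
[delay_min_sum2: delay_min >= 156]
flight=X68: ✗
flight=X88: ✓ → 1667
flight=X51: ✗
flight=X72: ✓ → 3985
flight=X21: ✗
flight=X46: ✗
flight=X17: ✗
flight=X84: ✗
flight=X20: ✗
flight=X81: ✓ → 2396
flight=X87: ✓ → 5069
flight=X73: ✓ → 3023
flight=X78: ✓ → 1890
delay_min_sum2 = 1667 + 3985 + 2396 + 5069 + 3023 + 1890 = 18030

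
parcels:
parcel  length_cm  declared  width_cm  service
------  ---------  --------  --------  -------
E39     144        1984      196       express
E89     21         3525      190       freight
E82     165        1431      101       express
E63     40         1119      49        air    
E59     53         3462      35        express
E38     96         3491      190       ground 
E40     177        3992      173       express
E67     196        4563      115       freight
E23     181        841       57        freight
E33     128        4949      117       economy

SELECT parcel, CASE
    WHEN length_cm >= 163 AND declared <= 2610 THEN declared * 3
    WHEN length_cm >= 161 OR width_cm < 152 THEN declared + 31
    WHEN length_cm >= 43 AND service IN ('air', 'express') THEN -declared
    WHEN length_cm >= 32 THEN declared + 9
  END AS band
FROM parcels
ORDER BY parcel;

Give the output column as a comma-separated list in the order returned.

parcel=E23: length_cm >= 163 AND declared <= 2610 → 2523
parcel=E33: length_cm >= 161 OR width_cm < 152 → 4980
parcel=E38: length_cm >= 32 → 3500
parcel=E39: length_cm >= 43 AND service IN ('air', 'express') → -1984
parcel=E40: length_cm >= 161 OR width_cm < 152 → 4023
parcel=E59: length_cm >= 161 OR width_cm < 152 → 3493
parcel=E63: length_cm >= 161 OR width_cm < 152 → 1150
parcel=E67: length_cm >= 161 OR width_cm < 152 → 4594
parcel=E82: length_cm >= 163 AND declared <= 2610 → 4293
parcel=E89: (no match → NULL) → NULL

2523, 4980, 3500, -1984, 4023, 3493, 1150, 4594, 4293, NULL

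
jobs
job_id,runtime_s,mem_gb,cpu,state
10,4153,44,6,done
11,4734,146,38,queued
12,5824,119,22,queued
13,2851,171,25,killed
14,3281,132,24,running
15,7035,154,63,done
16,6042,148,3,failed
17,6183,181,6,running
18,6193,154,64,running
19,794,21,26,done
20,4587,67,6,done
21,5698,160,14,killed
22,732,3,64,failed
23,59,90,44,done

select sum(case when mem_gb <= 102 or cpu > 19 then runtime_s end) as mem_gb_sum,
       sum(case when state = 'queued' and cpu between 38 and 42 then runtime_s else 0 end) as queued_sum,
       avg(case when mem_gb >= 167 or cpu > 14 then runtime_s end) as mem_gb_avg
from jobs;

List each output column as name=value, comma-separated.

[mem_gb_sum: mem_gb <= 102 or cpu > 19]
job_id=10: ✓ → 4153
job_id=11: ✓ → 4734
job_id=12: ✓ → 5824
job_id=13: ✓ → 2851
job_id=14: ✓ → 3281
job_id=15: ✓ → 7035
job_id=16: ✗
job_id=17: ✗
job_id=18: ✓ → 6193
job_id=19: ✓ → 794
job_id=20: ✓ → 4587
job_id=21: ✗
job_id=22: ✓ → 732
job_id=23: ✓ → 59
mem_gb_sum = 4153 + 4734 + 5824 + 2851 + 3281 + 7035 + 6193 + 794 + 4587 + 732 + 59 = 40243
—
[queued_sum: state = 'queued' and cpu between 38 and 42]
job_id=10: ✗
job_id=11: ✓ → 4734
job_id=12: ✗
job_id=13: ✗
job_id=14: ✗
job_id=15: ✗
job_id=16: ✗
job_id=17: ✗
job_id=18: ✗
job_id=19: ✗
job_id=20: ✗
job_id=21: ✗
job_id=22: ✗
job_id=23: ✗
queued_sum = 4734
—
[mem_gb_avg: mem_gb >= 167 or cpu > 14]
job_id=10: ✗
job_id=11: ✓ → 4734
job_id=12: ✓ → 5824
job_id=13: ✓ → 2851
job_id=14: ✓ → 3281
job_id=15: ✓ → 7035
job_id=16: ✗
job_id=17: ✓ → 6183
job_id=18: ✓ → 6193
job_id=19: ✓ → 794
job_id=20: ✗
job_id=21: ✗
job_id=22: ✓ → 732
job_id=23: ✓ → 59
mem_gb_avg = (4734 + 5824 + 2851 + 3281 + 7035 + 6183 + 6193 + 794 + 732 + 59) / 10 = 3768.6

mem_gb_sum=40243, queued_sum=4734, mem_gb_avg=3768.6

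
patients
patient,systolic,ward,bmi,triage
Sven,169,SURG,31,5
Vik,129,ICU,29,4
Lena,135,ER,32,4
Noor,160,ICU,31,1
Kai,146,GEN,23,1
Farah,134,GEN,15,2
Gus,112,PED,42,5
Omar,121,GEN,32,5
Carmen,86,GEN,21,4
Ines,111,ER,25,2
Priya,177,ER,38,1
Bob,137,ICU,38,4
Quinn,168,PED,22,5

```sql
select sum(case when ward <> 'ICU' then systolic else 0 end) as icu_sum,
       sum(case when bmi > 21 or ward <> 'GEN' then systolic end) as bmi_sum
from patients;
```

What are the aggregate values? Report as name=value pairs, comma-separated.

icu_sum=1359, bmi_sum=1565

[icu_sum: ward <> 'ICU']
patient=Sven: ✓ → 169
patient=Vik: ✗
patient=Lena: ✓ → 135
patient=Noor: ✗
patient=Kai: ✓ → 146
patient=Farah: ✓ → 134
patient=Gus: ✓ → 112
patient=Omar: ✓ → 121
patient=Carmen: ✓ → 86
patient=Ines: ✓ → 111
patient=Priya: ✓ → 177
patient=Bob: ✗
patient=Quinn: ✓ → 168
icu_sum = 169 + 135 + 146 + 134 + 112 + 121 + 86 + 111 + 177 + 168 = 1359
—
[bmi_sum: bmi > 21 or ward <> 'GEN']
patient=Sven: ✓ → 169
patient=Vik: ✓ → 129
patient=Lena: ✓ → 135
patient=Noor: ✓ → 160
patient=Kai: ✓ → 146
patient=Farah: ✗
patient=Gus: ✓ → 112
patient=Omar: ✓ → 121
patient=Carmen: ✗
patient=Ines: ✓ → 111
patient=Priya: ✓ → 177
patient=Bob: ✓ → 137
patient=Quinn: ✓ → 168
bmi_sum = 169 + 129 + 135 + 160 + 146 + 112 + 121 + 111 + 177 + 137 + 168 = 1565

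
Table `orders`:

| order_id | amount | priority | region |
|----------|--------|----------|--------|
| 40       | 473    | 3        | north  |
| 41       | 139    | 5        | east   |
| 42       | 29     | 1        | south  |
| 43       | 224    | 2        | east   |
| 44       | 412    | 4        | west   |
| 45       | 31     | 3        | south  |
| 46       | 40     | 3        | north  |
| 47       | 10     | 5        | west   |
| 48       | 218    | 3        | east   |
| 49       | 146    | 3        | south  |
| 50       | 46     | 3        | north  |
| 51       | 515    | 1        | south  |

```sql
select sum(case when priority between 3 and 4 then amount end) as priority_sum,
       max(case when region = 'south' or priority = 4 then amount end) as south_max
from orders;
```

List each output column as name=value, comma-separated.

priority_sum=1366, south_max=515

[priority_sum: priority between 3 and 4]
order_id=40: ✓ → 473
order_id=41: ✗
order_id=42: ✗
order_id=43: ✗
order_id=44: ✓ → 412
order_id=45: ✓ → 31
order_id=46: ✓ → 40
order_id=47: ✗
order_id=48: ✓ → 218
order_id=49: ✓ → 146
order_id=50: ✓ → 46
order_id=51: ✗
priority_sum = 473 + 412 + 31 + 40 + 218 + 146 + 46 = 1366
—
[south_max: region = 'south' or priority = 4]
order_id=40: ✗
order_id=41: ✗
order_id=42: ✓ → 29
order_id=43: ✗
order_id=44: ✓ → 412
order_id=45: ✓ → 31
order_id=46: ✗
order_id=47: ✗
order_id=48: ✗
order_id=49: ✓ → 146
order_id=50: ✗
order_id=51: ✓ → 515
south_max = MAX(29, 412, 31, 146, 515) = 515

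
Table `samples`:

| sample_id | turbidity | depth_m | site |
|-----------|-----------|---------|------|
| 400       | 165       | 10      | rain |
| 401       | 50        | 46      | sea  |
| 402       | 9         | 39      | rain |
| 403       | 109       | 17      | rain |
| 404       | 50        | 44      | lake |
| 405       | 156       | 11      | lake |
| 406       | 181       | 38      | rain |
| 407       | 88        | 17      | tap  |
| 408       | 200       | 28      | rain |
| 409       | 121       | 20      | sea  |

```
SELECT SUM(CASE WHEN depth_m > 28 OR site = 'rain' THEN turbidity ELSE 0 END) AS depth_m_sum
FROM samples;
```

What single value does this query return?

764

sample_id=400: ✓ → 165
sample_id=401: ✓ → 50
sample_id=402: ✓ → 9
sample_id=403: ✓ → 109
sample_id=404: ✓ → 50
sample_id=405: ✗
sample_id=406: ✓ → 181
sample_id=407: ✗
sample_id=408: ✓ → 200
sample_id=409: ✗
depth_m_sum = 165 + 50 + 9 + 109 + 50 + 181 + 200 = 764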